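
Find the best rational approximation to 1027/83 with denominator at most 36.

99/8

Expand x = 1027/83 as a continued fraction with the Euclidean algorithm:
  1027 = 12*83 + 31, so a_0 = 12.
  83 = 2*31 + 21, so a_1 = 2.
  31 = 1*21 + 10, so a_2 = 1.
  21 = 2*10 + 1, so a_3 = 2.
  10 = 10*1 + 0, so a_4 = 10.
so x = [12; 2, 1, 2, 10].
Convergents (p_i = a_i*p_{i-1} + p_{i-2}, q_i = a_i*q_{i-1} + q_{i-2} with p_{-2}=0, p_{-1}=1, q_{-2}=1, q_{-1}=0), until the denominator exceeds 36:
  i=0: a_0=12, p_0 = 12*1 + 0 = 12, q_0 = 12*0 + 1 = 1.
  i=1: a_1=2, p_1 = 2*12 + 1 = 25, q_1 = 2*1 + 0 = 2.
  i=2: a_2=1, p_2 = 1*25 + 12 = 37, q_2 = 1*2 + 1 = 3.
  i=3: a_3=2, p_3 = 2*37 + 25 = 99, q_3 = 2*3 + 2 = 8.
  i=4: a_4=10, p_4 = 10*99 + 37 = 1027, q_4 = 10*8 + 3 = 83.
q_4 = 83 > 36, so the last convergent with denominator <= 36 is p_3/q_3 = 99/8.
The closest fraction with denominator <= 36 is either p_3/q_3 or the intermediate fraction (k*p_3 + p_2)/(k*q_3 + q_2) with the largest k >= 1 whose denominator stays <= 36; these approach x as k grows, and every other convergent or intermediate fraction in range is farther away.
Largest k: floor((36 - q_2)/q_3) = floor((36 - 3)/8) = 4.
That gives (4*99 + 37)/(4*8 + 3) = 433/35.
Compare the errors: |x - 99/8| = |1027*8 - 99*83|/(83*8) = 1/664, and |x - 433/35| = |1027*35 - 433*83|/(83*35) = 6/2905.
Cross-multiplying, 1*2905 = 2905 < 3984 = 6*664, so 1/664 is smaller: the convergent 99/8 is closer to x than 433/35.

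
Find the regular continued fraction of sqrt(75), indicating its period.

[8; (1, 1, 1, 16)]

Write x_i = (sqrt(75) + m_i)/d_i with (m_0, d_0) = (0, 1). a_0 = floor(sqrt(75)) = 8, since 8^2 = 64 <= 75 < 81 = 9^2.
Iterate m_{i+1} = d_i*a_i - m_i, d_{i+1} = (75 - m_{i+1}^2)/d_i, a_{i+1} = floor((a_0 + m_{i+1})/d_{i+1}):
  m_1 = 1*8 - 0 = 8, d_1 = (75 - 8^2)/1 = 11/1 = 11, a_1 = floor((8 + 8)/11) = 1.
  m_2 = 11*1 - 8 = 3, d_2 = (75 - 3^2)/11 = 66/11 = 6, a_2 = floor((8 + 3)/6) = 1.
  m_3 = 6*1 - 3 = 3, d_3 = (75 - 3^2)/6 = 66/6 = 11, a_3 = floor((8 + 3)/11) = 1.
  m_4 = 11*1 - 3 = 8, d_4 = (75 - 8^2)/11 = 11/11 = 1, a_4 = floor((8 + 8)/1) = 16.
  m_5 = 1*16 - 8 = 8, d_5 = (75 - 8^2)/1 = 11/1 = 11: (m_5, d_5) = (m_1, d_1) = (8, 11), so from here the quotients repeat a_1, ..., a_4; the period length is 4.
Hence the expansion of sqrt(75) is a_0 = 8 followed by the repeating block 1, 1, 1, 16 (period 4).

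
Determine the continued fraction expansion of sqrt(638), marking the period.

[25; (3, 1, 6, 2, 6, 1, 3, 50)]

Write x_i = (sqrt(638) + m_i)/d_i with (m_0, d_0) = (0, 1). a_0 = floor(sqrt(638)) = 25, since 25^2 = 625 <= 638 < 676 = 26^2.
Iterate m_{i+1} = d_i*a_i - m_i, d_{i+1} = (638 - m_{i+1}^2)/d_i, a_{i+1} = floor((a_0 + m_{i+1})/d_{i+1}):
  m_1 = 1*25 - 0 = 25, d_1 = (638 - 25^2)/1 = 13/1 = 13, a_1 = floor((25 + 25)/13) = 3.
  m_2 = 13*3 - 25 = 14, d_2 = (638 - 14^2)/13 = 442/13 = 34, a_2 = floor((25 + 14)/34) = 1.
  m_3 = 34*1 - 14 = 20, d_3 = (638 - 20^2)/34 = 238/34 = 7, a_3 = floor((25 + 20)/7) = 6.
  m_4 = 7*6 - 20 = 22, d_4 = (638 - 22^2)/7 = 154/7 = 22, a_4 = floor((25 + 22)/22) = 2.
  m_5 = 22*2 - 22 = 22, d_5 = (638 - 22^2)/22 = 154/22 = 7, a_5 = floor((25 + 22)/7) = 6.
  m_6 = 7*6 - 22 = 20, d_6 = (638 - 20^2)/7 = 238/7 = 34, a_6 = floor((25 + 20)/34) = 1.
  m_7 = 34*1 - 20 = 14, d_7 = (638 - 14^2)/34 = 442/34 = 13, a_7 = floor((25 + 14)/13) = 3.
  m_8 = 13*3 - 14 = 25, d_8 = (638 - 25^2)/13 = 13/13 = 1, a_8 = floor((25 + 25)/1) = 50.
  m_9 = 1*50 - 25 = 25, d_9 = (638 - 25^2)/1 = 13/1 = 13: (m_9, d_9) = (m_1, d_1) = (25, 13), so from here the quotients repeat a_1, ..., a_8; the period length is 8.
Hence the expansion of sqrt(638) is a_0 = 25 followed by the repeating block 3, 1, 6, 2, 6, 1, 3, 50 (period 8).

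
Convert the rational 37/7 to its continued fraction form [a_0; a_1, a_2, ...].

[5; 3, 2]

Run the Euclidean algorithm on 37 and 7; the successive quotients are the partial quotients a_0, a_1, ... (each step inverts the fractional part left over by the previous one):
  37 = 5*7 + 2, so a_0 = 5.
  7 = 3*2 + 1, so a_1 = 3.
  2 = 2*1 + 0, so a_2 = 2.
The remainder reaches 0 after 3 divisions, so the expansion has 3 partial quotients, read off in order.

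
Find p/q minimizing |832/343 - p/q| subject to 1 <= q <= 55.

Expand x = 832/343 as a continued fraction with the Euclidean algorithm:
  832 = 2*343 + 146, so a_0 = 2.
  343 = 2*146 + 51, so a_1 = 2.
  146 = 2*51 + 44, so a_2 = 2.
  51 = 1*44 + 7, so a_3 = 1.
  44 = 6*7 + 2, so a_4 = 6.
  7 = 3*2 + 1, so a_5 = 3.
  2 = 2*1 + 0, so a_6 = 2.
so x = [2; 2, 2, 1, 6, 3, 2].
Convergents (p_i = a_i*p_{i-1} + p_{i-2}, q_i = a_i*q_{i-1} + q_{i-2} with p_{-2}=0, p_{-1}=1, q_{-2}=1, q_{-1}=0), until the denominator exceeds 55:
  i=0: a_0=2, p_0 = 2*1 + 0 = 2, q_0 = 2*0 + 1 = 1.
  i=1: a_1=2, p_1 = 2*2 + 1 = 5, q_1 = 2*1 + 0 = 2.
  i=2: a_2=2, p_2 = 2*5 + 2 = 12, q_2 = 2*2 + 1 = 5.
  i=3: a_3=1, p_3 = 1*12 + 5 = 17, q_3 = 1*5 + 2 = 7.
  i=4: a_4=6, p_4 = 6*17 + 12 = 114, q_4 = 6*7 + 5 = 47.
  i=5: a_5=3, p_5 = 3*114 + 17 = 359, q_5 = 3*47 + 7 = 148.
q_5 = 148 > 55, so the last convergent with denominator <= 55 is p_4/q_4 = 114/47.
The closest fraction with denominator <= 55 is either p_4/q_4 or the intermediate fraction (k*p_4 + p_3)/(k*q_4 + q_3) with the largest k >= 1 whose denominator stays <= 55; these approach x as k grows, and every other convergent or intermediate fraction in range is farther away.
Largest k: floor((55 - q_3)/q_4) = floor((55 - 7)/47) = 1.
That gives (1*114 + 17)/(1*47 + 7) = 131/54.
Compare the errors: |x - 114/47| = |832*47 - 114*343|/(343*47) = 2/16121, and |x - 131/54| = |832*54 - 131*343|/(343*54) = 5/18522.
Cross-multiplying, 2*18522 = 37044 < 80605 = 5*16121, so 2/16121 is smaller: the convergent 114/47 is closer to x than 131/54.

114/47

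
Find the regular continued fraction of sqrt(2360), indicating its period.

Write x_i = (sqrt(2360) + m_i)/d_i with (m_0, d_0) = (0, 1). a_0 = floor(sqrt(2360)) = 48, since 48^2 = 2304 <= 2360 < 2401 = 49^2.
Iterate m_{i+1} = d_i*a_i - m_i, d_{i+1} = (2360 - m_{i+1}^2)/d_i, a_{i+1} = floor((a_0 + m_{i+1})/d_{i+1}):
  m_1 = 1*48 - 0 = 48, d_1 = (2360 - 48^2)/1 = 56/1 = 56, a_1 = floor((48 + 48)/56) = 1.
  m_2 = 56*1 - 48 = 8, d_2 = (2360 - 8^2)/56 = 2296/56 = 41, a_2 = floor((48 + 8)/41) = 1.
  m_3 = 41*1 - 8 = 33, d_3 = (2360 - 33^2)/41 = 1271/41 = 31, a_3 = floor((48 + 33)/31) = 2.
  m_4 = 31*2 - 33 = 29, d_4 = (2360 - 29^2)/31 = 1519/31 = 49, a_4 = floor((48 + 29)/49) = 1.
  m_5 = 49*1 - 29 = 20, d_5 = (2360 - 20^2)/49 = 1960/49 = 40, a_5 = floor((48 + 20)/40) = 1.
  m_6 = 40*1 - 20 = 20, d_6 = (2360 - 20^2)/40 = 1960/40 = 49, a_6 = floor((48 + 20)/49) = 1.
  m_7 = 49*1 - 20 = 29, d_7 = (2360 - 29^2)/49 = 1519/49 = 31, a_7 = floor((48 + 29)/31) = 2.
  m_8 = 31*2 - 29 = 33, d_8 = (2360 - 33^2)/31 = 1271/31 = 41, a_8 = floor((48 + 33)/41) = 1.
  m_9 = 41*1 - 33 = 8, d_9 = (2360 - 8^2)/41 = 2296/41 = 56, a_9 = floor((48 + 8)/56) = 1.
  m_10 = 56*1 - 8 = 48, d_10 = (2360 - 48^2)/56 = 56/56 = 1, a_10 = floor((48 + 48)/1) = 96.
  m_11 = 1*96 - 48 = 48, d_11 = (2360 - 48^2)/1 = 56/1 = 56: (m_11, d_11) = (m_1, d_1) = (48, 56), so from here the quotients repeat a_1, ..., a_10; the period length is 10.
Hence the expansion of sqrt(2360) is a_0 = 48 followed by the repeating block 1, 1, 2, 1, 1, 1, 2, 1, 1, 96 (period 10).

[48; (1, 1, 2, 1, 1, 1, 2, 1, 1, 96)]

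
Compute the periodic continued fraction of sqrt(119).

Write x_i = (sqrt(119) + m_i)/d_i with (m_0, d_0) = (0, 1). a_0 = floor(sqrt(119)) = 10, since 10^2 = 100 <= 119 < 121 = 11^2.
Iterate m_{i+1} = d_i*a_i - m_i, d_{i+1} = (119 - m_{i+1}^2)/d_i, a_{i+1} = floor((a_0 + m_{i+1})/d_{i+1}):
  m_1 = 1*10 - 0 = 10, d_1 = (119 - 10^2)/1 = 19/1 = 19, a_1 = floor((10 + 10)/19) = 1.
  m_2 = 19*1 - 10 = 9, d_2 = (119 - 9^2)/19 = 38/19 = 2, a_2 = floor((10 + 9)/2) = 9.
  m_3 = 2*9 - 9 = 9, d_3 = (119 - 9^2)/2 = 38/2 = 19, a_3 = floor((10 + 9)/19) = 1.
  m_4 = 19*1 - 9 = 10, d_4 = (119 - 10^2)/19 = 19/19 = 1, a_4 = floor((10 + 10)/1) = 20.
  m_5 = 1*20 - 10 = 10, d_5 = (119 - 10^2)/1 = 19/1 = 19: (m_5, d_5) = (m_1, d_1) = (10, 19), so from here the quotients repeat a_1, ..., a_4; the period length is 4.
Hence the expansion of sqrt(119) is a_0 = 10 followed by the repeating block 1, 9, 1, 20 (period 4).

[10; (1, 9, 1, 20)]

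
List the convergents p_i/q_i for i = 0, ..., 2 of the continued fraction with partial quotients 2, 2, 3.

2/1, 5/2, 17/7

Using the convergent recurrence p_i = a_i*p_{i-1} + p_{i-2}, q_i = a_i*q_{i-1} + q_{i-2} with p_{-2}=0, p_{-1}=1, q_{-2}=1, q_{-1}=0:
  i=0: a_0=2, p_0 = 2*1 + 0 = 2, q_0 = 2*0 + 1 = 1.
  i=1: a_1=2, p_1 = 2*2 + 1 = 5, q_1 = 2*1 + 0 = 2.
  i=2: a_2=3, p_2 = 3*5 + 2 = 17, q_2 = 3*2 + 1 = 7.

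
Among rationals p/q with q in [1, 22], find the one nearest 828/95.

Expand x = 828/95 as a continued fraction with the Euclidean algorithm:
  828 = 8*95 + 68, so a_0 = 8.
  95 = 1*68 + 27, so a_1 = 1.
  68 = 2*27 + 14, so a_2 = 2.
  27 = 1*14 + 13, so a_3 = 1.
  14 = 1*13 + 1, so a_4 = 1.
  13 = 13*1 + 0, so a_5 = 13.
so x = [8; 1, 2, 1, 1, 13].
Convergents (p_i = a_i*p_{i-1} + p_{i-2}, q_i = a_i*q_{i-1} + q_{i-2} with p_{-2}=0, p_{-1}=1, q_{-2}=1, q_{-1}=0), until the denominator exceeds 22:
  i=0: a_0=8, p_0 = 8*1 + 0 = 8, q_0 = 8*0 + 1 = 1.
  i=1: a_1=1, p_1 = 1*8 + 1 = 9, q_1 = 1*1 + 0 = 1.
  i=2: a_2=2, p_2 = 2*9 + 8 = 26, q_2 = 2*1 + 1 = 3.
  i=3: a_3=1, p_3 = 1*26 + 9 = 35, q_3 = 1*3 + 1 = 4.
  i=4: a_4=1, p_4 = 1*35 + 26 = 61, q_4 = 1*4 + 3 = 7.
  i=5: a_5=13, p_5 = 13*61 + 35 = 828, q_5 = 13*7 + 4 = 95.
q_5 = 95 > 22, so the last convergent with denominator <= 22 is p_4/q_4 = 61/7.
The closest fraction with denominator <= 22 is either p_4/q_4 or the intermediate fraction (k*p_4 + p_3)/(k*q_4 + q_3) with the largest k >= 1 whose denominator stays <= 22; these approach x as k grows, and every other convergent or intermediate fraction in range is farther away.
Largest k: floor((22 - q_3)/q_4) = floor((22 - 4)/7) = 2.
That gives (2*61 + 35)/(2*7 + 4) = 157/18.
Compare the errors: |x - 61/7| = |828*7 - 61*95|/(95*7) = 1/665, and |x - 157/18| = |828*18 - 157*95|/(95*18) = 11/1710.
Cross-multiplying, 1*1710 = 1710 < 7315 = 11*665, so 1/665 is smaller: the convergent 61/7 is closer to x than 157/18.

61/7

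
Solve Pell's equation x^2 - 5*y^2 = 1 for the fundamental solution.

First expand sqrt(5) as a continued fraction. With x_i = (sqrt(5) + m_i)/d_i and (m_0, d_0) = (0, 1): a_0 = floor(sqrt(5)) = 2, since 2^2 = 4 <= 5 < 9 = 3^2.
Iterate m_{i+1} = d_i*a_i - m_i, d_{i+1} = (5 - m_{i+1}^2)/d_i, a_{i+1} = floor((a_0 + m_{i+1})/d_{i+1}):
  m_1 = 1*2 - 0 = 2, d_1 = (5 - 2^2)/1 = 1/1 = 1, a_1 = floor((2 + 2)/1) = 4.
  m_2 = 1*4 - 2 = 2, d_2 = (5 - 2^2)/1 = 1/1 = 1: (m_2, d_2) = (m_1, d_1) = (2, 1), so from here the quotient a_1 repeats; the period length is 1.
So sqrt(5) = [2; (4)] with period length k = 1.
k is odd, so (p_{k-1}, q_{k-1}) only solves x^2 - 5y^2 = -1 and the fundamental solution of x^2 - 5y^2 = 1 is (p_{2k-1}, q_{2k-1}) = (p_1, q_1); compute convergents through index 1, running through the period twice.
Convergents (p_i = a_i*p_{i-1} + p_{i-2}, q_i = a_i*q_{i-1} + q_{i-2} with p_{-2}=0, p_{-1}=1, q_{-2}=1, q_{-1}=0):
  i=0: a_0=2, p_0 = 2*1 + 0 = 2, q_0 = 2*0 + 1 = 1.
  i=1: a_1=4, p_1 = 4*2 + 1 = 9, q_1 = 4*1 + 0 = 4.
Indeed p_0^2 - 5*q_0^2 = 4 - 5 = -1, not +1.
Check: 9^2 - 5*4^2 = 81 - 80 = 1, so (x, y) = (9, 4) solves the equation, and by the theorem it is the least positive solution.

(x, y) = (9, 4)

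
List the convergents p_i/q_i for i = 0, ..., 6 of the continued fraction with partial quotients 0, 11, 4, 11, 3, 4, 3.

Using the convergent recurrence p_i = a_i*p_{i-1} + p_{i-2}, q_i = a_i*q_{i-1} + q_{i-2} with p_{-2}=0, p_{-1}=1, q_{-2}=1, q_{-1}=0:
  i=0: a_0=0, p_0 = 0*1 + 0 = 0, q_0 = 0*0 + 1 = 1.
  i=1: a_1=11, p_1 = 11*0 + 1 = 1, q_1 = 11*1 + 0 = 11.
  i=2: a_2=4, p_2 = 4*1 + 0 = 4, q_2 = 4*11 + 1 = 45.
  i=3: a_3=11, p_3 = 11*4 + 1 = 45, q_3 = 11*45 + 11 = 506.
  i=4: a_4=3, p_4 = 3*45 + 4 = 139, q_4 = 3*506 + 45 = 1563.
  i=5: a_5=4, p_5 = 4*139 + 45 = 601, q_5 = 4*1563 + 506 = 6758.
  i=6: a_6=3, p_6 = 3*601 + 139 = 1942, q_6 = 3*6758 + 1563 = 21837.

0/1, 1/11, 4/45, 45/506, 139/1563, 601/6758, 1942/21837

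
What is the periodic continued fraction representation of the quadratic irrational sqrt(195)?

Write x_i = (sqrt(195) + m_i)/d_i with (m_0, d_0) = (0, 1). a_0 = floor(sqrt(195)) = 13, since 13^2 = 169 <= 195 < 196 = 14^2.
Iterate m_{i+1} = d_i*a_i - m_i, d_{i+1} = (195 - m_{i+1}^2)/d_i, a_{i+1} = floor((a_0 + m_{i+1})/d_{i+1}):
  m_1 = 1*13 - 0 = 13, d_1 = (195 - 13^2)/1 = 26/1 = 26, a_1 = floor((13 + 13)/26) = 1.
  m_2 = 26*1 - 13 = 13, d_2 = (195 - 13^2)/26 = 26/26 = 1, a_2 = floor((13 + 13)/1) = 26.
  m_3 = 1*26 - 13 = 13, d_3 = (195 - 13^2)/1 = 26/1 = 26: (m_3, d_3) = (m_1, d_1) = (13, 26), so from here the quotients repeat a_1, a_2; the period length is 2.
Hence the expansion of sqrt(195) is a_0 = 13 followed by the repeating block 1, 26 (period 2).

[13; (1, 26)]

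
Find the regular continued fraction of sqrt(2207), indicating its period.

Write x_i = (sqrt(2207) + m_i)/d_i with (m_0, d_0) = (0, 1). a_0 = floor(sqrt(2207)) = 46, since 46^2 = 2116 <= 2207 < 2209 = 47^2.
Iterate m_{i+1} = d_i*a_i - m_i, d_{i+1} = (2207 - m_{i+1}^2)/d_i, a_{i+1} = floor((a_0 + m_{i+1})/d_{i+1}):
  m_1 = 1*46 - 0 = 46, d_1 = (2207 - 46^2)/1 = 91/1 = 91, a_1 = floor((46 + 46)/91) = 1.
  m_2 = 91*1 - 46 = 45, d_2 = (2207 - 45^2)/91 = 182/91 = 2, a_2 = floor((46 + 45)/2) = 45.
  m_3 = 2*45 - 45 = 45, d_3 = (2207 - 45^2)/2 = 182/2 = 91, a_3 = floor((46 + 45)/91) = 1.
  m_4 = 91*1 - 45 = 46, d_4 = (2207 - 46^2)/91 = 91/91 = 1, a_4 = floor((46 + 46)/1) = 92.
  m_5 = 1*92 - 46 = 46, d_5 = (2207 - 46^2)/1 = 91/1 = 91: (m_5, d_5) = (m_1, d_1) = (46, 91), so from here the quotients repeat a_1, ..., a_4; the period length is 4.
Hence the expansion of sqrt(2207) is a_0 = 46 followed by the repeating block 1, 45, 1, 92 (period 4).

[46; (1, 45, 1, 92)]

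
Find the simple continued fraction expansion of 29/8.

[3; 1, 1, 1, 2]

Run the Euclidean algorithm on 29 and 8; the successive quotients are the partial quotients a_0, a_1, ... (each step inverts the fractional part left over by the previous one):
  29 = 3*8 + 5, so a_0 = 3.
  8 = 1*5 + 3, so a_1 = 1.
  5 = 1*3 + 2, so a_2 = 1.
  3 = 1*2 + 1, so a_3 = 1.
  2 = 2*1 + 0, so a_4 = 2.
The remainder reaches 0 after 5 divisions, so the expansion has 5 partial quotients, read off in order.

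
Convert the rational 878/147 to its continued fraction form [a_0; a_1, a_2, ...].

Run the Euclidean algorithm on 878 and 147; the successive quotients are the partial quotients a_0, a_1, ... (each step inverts the fractional part left over by the previous one):
  878 = 5*147 + 143, so a_0 = 5.
  147 = 1*143 + 4, so a_1 = 1.
  143 = 35*4 + 3, so a_2 = 35.
  4 = 1*3 + 1, so a_3 = 1.
  3 = 3*1 + 0, so a_4 = 3.
The remainder reaches 0 after 5 divisions, so the expansion has 5 partial quotients, read off in order.

[5; 1, 35, 1, 3]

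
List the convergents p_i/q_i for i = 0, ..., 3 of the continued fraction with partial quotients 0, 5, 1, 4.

0/1, 1/5, 1/6, 5/29

Using the convergent recurrence p_i = a_i*p_{i-1} + p_{i-2}, q_i = a_i*q_{i-1} + q_{i-2} with p_{-2}=0, p_{-1}=1, q_{-2}=1, q_{-1}=0:
  i=0: a_0=0, p_0 = 0*1 + 0 = 0, q_0 = 0*0 + 1 = 1.
  i=1: a_1=5, p_1 = 5*0 + 1 = 1, q_1 = 5*1 + 0 = 5.
  i=2: a_2=1, p_2 = 1*1 + 0 = 1, q_2 = 1*5 + 1 = 6.
  i=3: a_3=4, p_3 = 4*1 + 1 = 5, q_3 = 4*6 + 5 = 29.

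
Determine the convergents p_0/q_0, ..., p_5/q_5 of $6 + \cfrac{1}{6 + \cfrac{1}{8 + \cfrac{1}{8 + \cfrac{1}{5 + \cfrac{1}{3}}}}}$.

6/1, 37/6, 302/49, 2453/398, 12567/2039, 40154/6515

Using the convergent recurrence p_i = a_i*p_{i-1} + p_{i-2}, q_i = a_i*q_{i-1} + q_{i-2} with p_{-2}=0, p_{-1}=1, q_{-2}=1, q_{-1}=0:
  i=0: a_0=6, p_0 = 6*1 + 0 = 6, q_0 = 6*0 + 1 = 1.
  i=1: a_1=6, p_1 = 6*6 + 1 = 37, q_1 = 6*1 + 0 = 6.
  i=2: a_2=8, p_2 = 8*37 + 6 = 302, q_2 = 8*6 + 1 = 49.
  i=3: a_3=8, p_3 = 8*302 + 37 = 2453, q_3 = 8*49 + 6 = 398.
  i=4: a_4=5, p_4 = 5*2453 + 302 = 12567, q_4 = 5*398 + 49 = 2039.
  i=5: a_5=3, p_5 = 3*12567 + 2453 = 40154, q_5 = 3*2039 + 398 = 6515.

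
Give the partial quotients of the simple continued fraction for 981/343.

[2; 1, 6, 6, 1, 6]

Run the Euclidean algorithm on 981 and 343; the successive quotients are the partial quotients a_0, a_1, ... (each step inverts the fractional part left over by the previous one):
  981 = 2*343 + 295, so a_0 = 2.
  343 = 1*295 + 48, so a_1 = 1.
  295 = 6*48 + 7, so a_2 = 6.
  48 = 6*7 + 6, so a_3 = 6.
  7 = 1*6 + 1, so a_4 = 1.
  6 = 6*1 + 0, so a_5 = 6.
The remainder reaches 0 after 6 divisions, so the expansion has 6 partial quotients, read off in order.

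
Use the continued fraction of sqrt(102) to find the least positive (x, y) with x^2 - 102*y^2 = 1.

(x, y) = (101, 10)

First expand sqrt(102) as a continued fraction. With x_i = (sqrt(102) + m_i)/d_i and (m_0, d_0) = (0, 1): a_0 = floor(sqrt(102)) = 10, since 10^2 = 100 <= 102 < 121 = 11^2.
Iterate m_{i+1} = d_i*a_i - m_i, d_{i+1} = (102 - m_{i+1}^2)/d_i, a_{i+1} = floor((a_0 + m_{i+1})/d_{i+1}):
  m_1 = 1*10 - 0 = 10, d_1 = (102 - 10^2)/1 = 2/1 = 2, a_1 = floor((10 + 10)/2) = 10.
  m_2 = 2*10 - 10 = 10, d_2 = (102 - 10^2)/2 = 2/2 = 1, a_2 = floor((10 + 10)/1) = 20.
  m_3 = 1*20 - 10 = 10, d_3 = (102 - 10^2)/1 = 2/1 = 2: (m_3, d_3) = (m_1, d_1) = (10, 2), so from here the quotients repeat a_1, a_2; the period length is 2.
So sqrt(102) = [10; (10, 20)] with period length k = 2.
k is even, so the fundamental solution of x^2 - 102y^2 = 1 is (p_{k-1}, q_{k-1}) = (p_1, q_1); compute convergents through index 1.
Convergents (p_i = a_i*p_{i-1} + p_{i-2}, q_i = a_i*q_{i-1} + q_{i-2} with p_{-2}=0, p_{-1}=1, q_{-2}=1, q_{-1}=0):
  i=0: a_0=10, p_0 = 10*1 + 0 = 10, q_0 = 10*0 + 1 = 1.
  i=1: a_1=10, p_1 = 10*10 + 1 = 101, q_1 = 10*1 + 0 = 10.
Check: 101^2 - 102*10^2 = 10201 - 10200 = 1, so (x, y) = (101, 10) solves the equation, and by the theorem it is the least positive solution.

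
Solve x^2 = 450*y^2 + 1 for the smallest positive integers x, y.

First expand sqrt(450) as a continued fraction. With x_i = (sqrt(450) + m_i)/d_i and (m_0, d_0) = (0, 1): a_0 = floor(sqrt(450)) = 21, since 21^2 = 441 <= 450 < 484 = 22^2.
Iterate m_{i+1} = d_i*a_i - m_i, d_{i+1} = (450 - m_{i+1}^2)/d_i, a_{i+1} = floor((a_0 + m_{i+1})/d_{i+1}):
  m_1 = 1*21 - 0 = 21, d_1 = (450 - 21^2)/1 = 9/1 = 9, a_1 = floor((21 + 21)/9) = 4.
  m_2 = 9*4 - 21 = 15, d_2 = (450 - 15^2)/9 = 225/9 = 25, a_2 = floor((21 + 15)/25) = 1.
  m_3 = 25*1 - 15 = 10, d_3 = (450 - 10^2)/25 = 350/25 = 14, a_3 = floor((21 + 10)/14) = 2.
  m_4 = 14*2 - 10 = 18, d_4 = (450 - 18^2)/14 = 126/14 = 9, a_4 = floor((21 + 18)/9) = 4.
  m_5 = 9*4 - 18 = 18, d_5 = (450 - 18^2)/9 = 126/9 = 14, a_5 = floor((21 + 18)/14) = 2.
  m_6 = 14*2 - 18 = 10, d_6 = (450 - 10^2)/14 = 350/14 = 25, a_6 = floor((21 + 10)/25) = 1.
  m_7 = 25*1 - 10 = 15, d_7 = (450 - 15^2)/25 = 225/25 = 9, a_7 = floor((21 + 15)/9) = 4.
  m_8 = 9*4 - 15 = 21, d_8 = (450 - 21^2)/9 = 9/9 = 1, a_8 = floor((21 + 21)/1) = 42.
  m_9 = 1*42 - 21 = 21, d_9 = (450 - 21^2)/1 = 9/1 = 9: (m_9, d_9) = (m_1, d_1) = (21, 9), so from here the quotients repeat a_1, ..., a_8; the period length is 8.
So sqrt(450) = [21; (4, 1, 2, 4, 2, 1, 4, 42)] with period length k = 8.
k is even, so the fundamental solution of x^2 - 450y^2 = 1 is (p_{k-1}, q_{k-1}) = (p_7, q_7); compute convergents through index 7.
Convergents (p_i = a_i*p_{i-1} + p_{i-2}, q_i = a_i*q_{i-1} + q_{i-2} with p_{-2}=0, p_{-1}=1, q_{-2}=1, q_{-1}=0):
  i=0: a_0=21, p_0 = 21*1 + 0 = 21, q_0 = 21*0 + 1 = 1.
  i=1: a_1=4, p_1 = 4*21 + 1 = 85, q_1 = 4*1 + 0 = 4.
  i=2: a_2=1, p_2 = 1*85 + 21 = 106, q_2 = 1*4 + 1 = 5.
  i=3: a_3=2, p_3 = 2*106 + 85 = 297, q_3 = 2*5 + 4 = 14.
  i=4: a_4=4, p_4 = 4*297 + 106 = 1294, q_4 = 4*14 + 5 = 61.
  i=5: a_5=2, p_5 = 2*1294 + 297 = 2885, q_5 = 2*61 + 14 = 136.
  i=6: a_6=1, p_6 = 1*2885 + 1294 = 4179, q_6 = 1*136 + 61 = 197.
  i=7: a_7=4, p_7 = 4*4179 + 2885 = 19601, q_7 = 4*197 + 136 = 924.
Check: 19601^2 - 450*924^2 = 384199201 - 384199200 = 1, so (x, y) = (19601, 924) solves the equation, and by the theorem it is the least positive solution.

(x, y) = (19601, 924)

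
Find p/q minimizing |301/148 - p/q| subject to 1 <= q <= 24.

49/24

Expand x = 301/148 as a continued fraction with the Euclidean algorithm:
  301 = 2*148 + 5, so a_0 = 2.
  148 = 29*5 + 3, so a_1 = 29.
  5 = 1*3 + 2, so a_2 = 1.
  3 = 1*2 + 1, so a_3 = 1.
  2 = 2*1 + 0, so a_4 = 2.
so x = [2; 29, 1, 1, 2].
Convergents (p_i = a_i*p_{i-1} + p_{i-2}, q_i = a_i*q_{i-1} + q_{i-2} with p_{-2}=0, p_{-1}=1, q_{-2}=1, q_{-1}=0), until the denominator exceeds 24:
  i=0: a_0=2, p_0 = 2*1 + 0 = 2, q_0 = 2*0 + 1 = 1.
  i=1: a_1=29, p_1 = 29*2 + 1 = 59, q_1 = 29*1 + 0 = 29.
q_1 = 29 > 24, so the last convergent with denominator <= 24 is p_0/q_0 = 2/1.
The closest fraction with denominator <= 24 is either p_0/q_0 or the intermediate fraction (k*p_0 + p_{-1})/(k*q_0 + q_{-1}) with the largest k >= 1 whose denominator stays <= 24; these approach x as k grows, and every other convergent or intermediate fraction in range is farther away.
Largest k: floor((24 - q_{-1})/q_0) = floor((24 - 0)/1) = 24 (using the seeds p_{-1} = 1, q_{-1} = 0).
That gives (24*2 + 1)/(24*1 + 0) = 49/24.
Compare the errors: |x - 2/1| = |301*1 - 2*148|/(148*1) = 5/148, and |x - 49/24| = |301*24 - 49*148|/(148*24) = 28/3552.
Cross-multiplying, 28*148 = 4144 < 17760 = 5*3552, so 28/3552 is smaller: the intermediate fraction 49/24 is closer to x than 2/1.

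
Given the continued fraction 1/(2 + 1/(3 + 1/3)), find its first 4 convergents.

Using the convergent recurrence p_i = a_i*p_{i-1} + p_{i-2}, q_i = a_i*q_{i-1} + q_{i-2} with p_{-2}=0, p_{-1}=1, q_{-2}=1, q_{-1}=0:
  i=0: a_0=0, p_0 = 0*1 + 0 = 0, q_0 = 0*0 + 1 = 1.
  i=1: a_1=2, p_1 = 2*0 + 1 = 1, q_1 = 2*1 + 0 = 2.
  i=2: a_2=3, p_2 = 3*1 + 0 = 3, q_2 = 3*2 + 1 = 7.
  i=3: a_3=3, p_3 = 3*3 + 1 = 10, q_3 = 3*7 + 2 = 23.

0/1, 1/2, 3/7, 10/23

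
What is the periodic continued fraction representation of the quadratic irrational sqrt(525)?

Write x_i = (sqrt(525) + m_i)/d_i with (m_0, d_0) = (0, 1). a_0 = floor(sqrt(525)) = 22, since 22^2 = 484 <= 525 < 529 = 23^2.
Iterate m_{i+1} = d_i*a_i - m_i, d_{i+1} = (525 - m_{i+1}^2)/d_i, a_{i+1} = floor((a_0 + m_{i+1})/d_{i+1}):
  m_1 = 1*22 - 0 = 22, d_1 = (525 - 22^2)/1 = 41/1 = 41, a_1 = floor((22 + 22)/41) = 1.
  m_2 = 41*1 - 22 = 19, d_2 = (525 - 19^2)/41 = 164/41 = 4, a_2 = floor((22 + 19)/4) = 10.
  m_3 = 4*10 - 19 = 21, d_3 = (525 - 21^2)/4 = 84/4 = 21, a_3 = floor((22 + 21)/21) = 2.
  m_4 = 21*2 - 21 = 21, d_4 = (525 - 21^2)/21 = 84/21 = 4, a_4 = floor((22 + 21)/4) = 10.
  m_5 = 4*10 - 21 = 19, d_5 = (525 - 19^2)/4 = 164/4 = 41, a_5 = floor((22 + 19)/41) = 1.
  m_6 = 41*1 - 19 = 22, d_6 = (525 - 22^2)/41 = 41/41 = 1, a_6 = floor((22 + 22)/1) = 44.
  m_7 = 1*44 - 22 = 22, d_7 = (525 - 22^2)/1 = 41/1 = 41: (m_7, d_7) = (m_1, d_1) = (22, 41), so from here the quotients repeat a_1, ..., a_6; the period length is 6.
Hence the expansion of sqrt(525) is a_0 = 22 followed by the repeating block 1, 10, 2, 10, 1, 44 (period 6).

[22; (1, 10, 2, 10, 1, 44)]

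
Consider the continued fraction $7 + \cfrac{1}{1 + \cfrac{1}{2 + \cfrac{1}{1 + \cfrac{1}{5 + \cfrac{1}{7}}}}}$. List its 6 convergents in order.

Using the convergent recurrence p_i = a_i*p_{i-1} + p_{i-2}, q_i = a_i*q_{i-1} + q_{i-2} with p_{-2}=0, p_{-1}=1, q_{-2}=1, q_{-1}=0:
  i=0: a_0=7, p_0 = 7*1 + 0 = 7, q_0 = 7*0 + 1 = 1.
  i=1: a_1=1, p_1 = 1*7 + 1 = 8, q_1 = 1*1 + 0 = 1.
  i=2: a_2=2, p_2 = 2*8 + 7 = 23, q_2 = 2*1 + 1 = 3.
  i=3: a_3=1, p_3 = 1*23 + 8 = 31, q_3 = 1*3 + 1 = 4.
  i=4: a_4=5, p_4 = 5*31 + 23 = 178, q_4 = 5*4 + 3 = 23.
  i=5: a_5=7, p_5 = 7*178 + 31 = 1277, q_5 = 7*23 + 4 = 165.

7/1, 8/1, 23/3, 31/4, 178/23, 1277/165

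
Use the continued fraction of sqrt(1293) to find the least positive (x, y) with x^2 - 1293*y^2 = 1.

First expand sqrt(1293) as a continued fraction. With x_i = (sqrt(1293) + m_i)/d_i and (m_0, d_0) = (0, 1): a_0 = floor(sqrt(1293)) = 35, since 35^2 = 1225 <= 1293 < 1296 = 36^2.
Iterate m_{i+1} = d_i*a_i - m_i, d_{i+1} = (1293 - m_{i+1}^2)/d_i, a_{i+1} = floor((a_0 + m_{i+1})/d_{i+1}):
  m_1 = 1*35 - 0 = 35, d_1 = (1293 - 35^2)/1 = 68/1 = 68, a_1 = floor((35 + 35)/68) = 1.
  m_2 = 68*1 - 35 = 33, d_2 = (1293 - 33^2)/68 = 204/68 = 3, a_2 = floor((35 + 33)/3) = 22.
  m_3 = 3*22 - 33 = 33, d_3 = (1293 - 33^2)/3 = 204/3 = 68, a_3 = floor((35 + 33)/68) = 1.
  m_4 = 68*1 - 33 = 35, d_4 = (1293 - 35^2)/68 = 68/68 = 1, a_4 = floor((35 + 35)/1) = 70.
  m_5 = 1*70 - 35 = 35, d_5 = (1293 - 35^2)/1 = 68/1 = 68: (m_5, d_5) = (m_1, d_1) = (35, 68), so from here the quotients repeat a_1, ..., a_4; the period length is 4.
So sqrt(1293) = [35; (1, 22, 1, 70)] with period length k = 4.
k is even, so the fundamental solution of x^2 - 1293y^2 = 1 is (p_{k-1}, q_{k-1}) = (p_3, q_3); compute convergents through index 3.
Convergents (p_i = a_i*p_{i-1} + p_{i-2}, q_i = a_i*q_{i-1} + q_{i-2} with p_{-2}=0, p_{-1}=1, q_{-2}=1, q_{-1}=0):
  i=0: a_0=35, p_0 = 35*1 + 0 = 35, q_0 = 35*0 + 1 = 1.
  i=1: a_1=1, p_1 = 1*35 + 1 = 36, q_1 = 1*1 + 0 = 1.
  i=2: a_2=22, p_2 = 22*36 + 35 = 827, q_2 = 22*1 + 1 = 23.
  i=3: a_3=1, p_3 = 1*827 + 36 = 863, q_3 = 1*23 + 1 = 24.
Check: 863^2 - 1293*24^2 = 744769 - 744768 = 1, so (x, y) = (863, 24) solves the equation, and by the theorem it is the least positive solution.

(x, y) = (863, 24)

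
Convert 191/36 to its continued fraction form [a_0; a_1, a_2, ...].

[5; 3, 3, 1, 2]

Run the Euclidean algorithm on 191 and 36; the successive quotients are the partial quotients a_0, a_1, ... (each step inverts the fractional part left over by the previous one):
  191 = 5*36 + 11, so a_0 = 5.
  36 = 3*11 + 3, so a_1 = 3.
  11 = 3*3 + 2, so a_2 = 3.
  3 = 1*2 + 1, so a_3 = 1.
  2 = 2*1 + 0, so a_4 = 2.
The remainder reaches 0 after 5 divisions, so the expansion has 5 partial quotients, read off in order.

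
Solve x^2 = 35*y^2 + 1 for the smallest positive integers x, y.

First expand sqrt(35) as a continued fraction. With x_i = (sqrt(35) + m_i)/d_i and (m_0, d_0) = (0, 1): a_0 = floor(sqrt(35)) = 5, since 5^2 = 25 <= 35 < 36 = 6^2.
Iterate m_{i+1} = d_i*a_i - m_i, d_{i+1} = (35 - m_{i+1}^2)/d_i, a_{i+1} = floor((a_0 + m_{i+1})/d_{i+1}):
  m_1 = 1*5 - 0 = 5, d_1 = (35 - 5^2)/1 = 10/1 = 10, a_1 = floor((5 + 5)/10) = 1.
  m_2 = 10*1 - 5 = 5, d_2 = (35 - 5^2)/10 = 10/10 = 1, a_2 = floor((5 + 5)/1) = 10.
  m_3 = 1*10 - 5 = 5, d_3 = (35 - 5^2)/1 = 10/1 = 10: (m_3, d_3) = (m_1, d_1) = (5, 10), so from here the quotients repeat a_1, a_2; the period length is 2.
So sqrt(35) = [5; (1, 10)] with period length k = 2.
k is even, so the fundamental solution of x^2 - 35y^2 = 1 is (p_{k-1}, q_{k-1}) = (p_1, q_1); compute convergents through index 1.
Convergents (p_i = a_i*p_{i-1} + p_{i-2}, q_i = a_i*q_{i-1} + q_{i-2} with p_{-2}=0, p_{-1}=1, q_{-2}=1, q_{-1}=0):
  i=0: a_0=5, p_0 = 5*1 + 0 = 5, q_0 = 5*0 + 1 = 1.
  i=1: a_1=1, p_1 = 1*5 + 1 = 6, q_1 = 1*1 + 0 = 1.
Check: 6^2 - 35*1^2 = 36 - 35 = 1, so (x, y) = (6, 1) solves the equation, and by the theorem it is the least positive solution.

(x, y) = (6, 1)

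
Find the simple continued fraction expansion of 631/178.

Run the Euclidean algorithm on 631 and 178; the successive quotients are the partial quotients a_0, a_1, ... (each step inverts the fractional part left over by the previous one):
  631 = 3*178 + 97, so a_0 = 3.
  178 = 1*97 + 81, so a_1 = 1.
  97 = 1*81 + 16, so a_2 = 1.
  81 = 5*16 + 1, so a_3 = 5.
  16 = 16*1 + 0, so a_4 = 16.
The remainder reaches 0 after 5 divisions, so the expansion has 5 partial quotients, read off in order.

[3; 1, 1, 5, 16]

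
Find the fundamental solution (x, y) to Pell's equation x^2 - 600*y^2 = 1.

First expand sqrt(600) as a continued fraction. With x_i = (sqrt(600) + m_i)/d_i and (m_0, d_0) = (0, 1): a_0 = floor(sqrt(600)) = 24, since 24^2 = 576 <= 600 < 625 = 25^2.
Iterate m_{i+1} = d_i*a_i - m_i, d_{i+1} = (600 - m_{i+1}^2)/d_i, a_{i+1} = floor((a_0 + m_{i+1})/d_{i+1}):
  m_1 = 1*24 - 0 = 24, d_1 = (600 - 24^2)/1 = 24/1 = 24, a_1 = floor((24 + 24)/24) = 2.
  m_2 = 24*2 - 24 = 24, d_2 = (600 - 24^2)/24 = 24/24 = 1, a_2 = floor((24 + 24)/1) = 48.
  m_3 = 1*48 - 24 = 24, d_3 = (600 - 24^2)/1 = 24/1 = 24: (m_3, d_3) = (m_1, d_1) = (24, 24), so from here the quotients repeat a_1, a_2; the period length is 2.
So sqrt(600) = [24; (2, 48)] with period length k = 2.
k is even, so the fundamental solution of x^2 - 600y^2 = 1 is (p_{k-1}, q_{k-1}) = (p_1, q_1); compute convergents through index 1.
Convergents (p_i = a_i*p_{i-1} + p_{i-2}, q_i = a_i*q_{i-1} + q_{i-2} with p_{-2}=0, p_{-1}=1, q_{-2}=1, q_{-1}=0):
  i=0: a_0=24, p_0 = 24*1 + 0 = 24, q_0 = 24*0 + 1 = 1.
  i=1: a_1=2, p_1 = 2*24 + 1 = 49, q_1 = 2*1 + 0 = 2.
Check: 49^2 - 600*2^2 = 2401 - 2400 = 1, so (x, y) = (49, 2) solves the equation, and by the theorem it is the least positive solution.

(x, y) = (49, 2)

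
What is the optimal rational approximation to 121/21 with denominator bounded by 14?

Expand x = 121/21 as a continued fraction with the Euclidean algorithm:
  121 = 5*21 + 16, so a_0 = 5.
  21 = 1*16 + 5, so a_1 = 1.
  16 = 3*5 + 1, so a_2 = 3.
  5 = 5*1 + 0, so a_3 = 5.
so x = [5; 1, 3, 5].
Convergents (p_i = a_i*p_{i-1} + p_{i-2}, q_i = a_i*q_{i-1} + q_{i-2} with p_{-2}=0, p_{-1}=1, q_{-2}=1, q_{-1}=0), until the denominator exceeds 14:
  i=0: a_0=5, p_0 = 5*1 + 0 = 5, q_0 = 5*0 + 1 = 1.
  i=1: a_1=1, p_1 = 1*5 + 1 = 6, q_1 = 1*1 + 0 = 1.
  i=2: a_2=3, p_2 = 3*6 + 5 = 23, q_2 = 3*1 + 1 = 4.
  i=3: a_3=5, p_3 = 5*23 + 6 = 121, q_3 = 5*4 + 1 = 21.
q_3 = 21 > 14, so the last convergent with denominator <= 14 is p_2/q_2 = 23/4.
The closest fraction with denominator <= 14 is either p_2/q_2 or the intermediate fraction (k*p_2 + p_1)/(k*q_2 + q_1) with the largest k >= 1 whose denominator stays <= 14; these approach x as k grows, and every other convergent or intermediate fraction in range is farther away.
Largest k: floor((14 - q_1)/q_2) = floor((14 - 1)/4) = 3.
That gives (3*23 + 6)/(3*4 + 1) = 75/13.
Compare the errors: |x - 23/4| = |121*4 - 23*21|/(21*4) = 1/84, and |x - 75/13| = |121*13 - 75*21|/(21*13) = 2/273.
Cross-multiplying, 2*84 = 168 < 273 = 1*273, so 2/273 is smaller: the intermediate fraction 75/13 is closer to x than 23/4.

75/13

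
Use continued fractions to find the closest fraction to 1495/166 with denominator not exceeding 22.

9/1

Expand x = 1495/166 as a continued fraction with the Euclidean algorithm:
  1495 = 9*166 + 1, so a_0 = 9.
  166 = 166*1 + 0, so a_1 = 166.
so x = [9; 166].
Convergents (p_i = a_i*p_{i-1} + p_{i-2}, q_i = a_i*q_{i-1} + q_{i-2} with p_{-2}=0, p_{-1}=1, q_{-2}=1, q_{-1}=0), until the denominator exceeds 22:
  i=0: a_0=9, p_0 = 9*1 + 0 = 9, q_0 = 9*0 + 1 = 1.
  i=1: a_1=166, p_1 = 166*9 + 1 = 1495, q_1 = 166*1 + 0 = 166.
q_1 = 166 > 22, so the last convergent with denominator <= 22 is p_0/q_0 = 9/1.
The closest fraction with denominator <= 22 is either p_0/q_0 or the intermediate fraction (k*p_0 + p_{-1})/(k*q_0 + q_{-1}) with the largest k >= 1 whose denominator stays <= 22; these approach x as k grows, and every other convergent or intermediate fraction in range is farther away.
Largest k: floor((22 - q_{-1})/q_0) = floor((22 - 0)/1) = 22 (using the seeds p_{-1} = 1, q_{-1} = 0).
That gives (22*9 + 1)/(22*1 + 0) = 199/22.
Compare the errors: |x - 9/1| = |1495*1 - 9*166|/(166*1) = 1/166, and |x - 199/22| = |1495*22 - 199*166|/(166*22) = 144/3652.
Cross-multiplying, 1*3652 = 3652 < 23904 = 144*166, so 1/166 is smaller: the convergent 9/1 is closer to x than 199/22.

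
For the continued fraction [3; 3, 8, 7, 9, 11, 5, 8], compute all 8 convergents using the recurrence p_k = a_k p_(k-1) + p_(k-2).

3/1, 10/3, 83/25, 591/178, 5402/1627, 60013/18075, 305467/92002, 2503749/754091

Using the convergent recurrence p_i = a_i*p_{i-1} + p_{i-2}, q_i = a_i*q_{i-1} + q_{i-2} with p_{-2}=0, p_{-1}=1, q_{-2}=1, q_{-1}=0:
  i=0: a_0=3, p_0 = 3*1 + 0 = 3, q_0 = 3*0 + 1 = 1.
  i=1: a_1=3, p_1 = 3*3 + 1 = 10, q_1 = 3*1 + 0 = 3.
  i=2: a_2=8, p_2 = 8*10 + 3 = 83, q_2 = 8*3 + 1 = 25.
  i=3: a_3=7, p_3 = 7*83 + 10 = 591, q_3 = 7*25 + 3 = 178.
  i=4: a_4=9, p_4 = 9*591 + 83 = 5402, q_4 = 9*178 + 25 = 1627.
  i=5: a_5=11, p_5 = 11*5402 + 591 = 60013, q_5 = 11*1627 + 178 = 18075.
  i=6: a_6=5, p_6 = 5*60013 + 5402 = 305467, q_6 = 5*18075 + 1627 = 92002.
  i=7: a_7=8, p_7 = 8*305467 + 60013 = 2503749, q_7 = 8*92002 + 18075 = 754091.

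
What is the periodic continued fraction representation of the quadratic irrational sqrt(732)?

[27; (18, 54)]

Write x_i = (sqrt(732) + m_i)/d_i with (m_0, d_0) = (0, 1). a_0 = floor(sqrt(732)) = 27, since 27^2 = 729 <= 732 < 784 = 28^2.
Iterate m_{i+1} = d_i*a_i - m_i, d_{i+1} = (732 - m_{i+1}^2)/d_i, a_{i+1} = floor((a_0 + m_{i+1})/d_{i+1}):
  m_1 = 1*27 - 0 = 27, d_1 = (732 - 27^2)/1 = 3/1 = 3, a_1 = floor((27 + 27)/3) = 18.
  m_2 = 3*18 - 27 = 27, d_2 = (732 - 27^2)/3 = 3/3 = 1, a_2 = floor((27 + 27)/1) = 54.
  m_3 = 1*54 - 27 = 27, d_3 = (732 - 27^2)/1 = 3/1 = 3: (m_3, d_3) = (m_1, d_1) = (27, 3), so from here the quotients repeat a_1, a_2; the period length is 2.
Hence the expansion of sqrt(732) is a_0 = 27 followed by the repeating block 18, 54 (period 2).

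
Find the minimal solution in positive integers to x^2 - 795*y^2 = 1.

First expand sqrt(795) as a continued fraction. With x_i = (sqrt(795) + m_i)/d_i and (m_0, d_0) = (0, 1): a_0 = floor(sqrt(795)) = 28, since 28^2 = 784 <= 795 < 841 = 29^2.
Iterate m_{i+1} = d_i*a_i - m_i, d_{i+1} = (795 - m_{i+1}^2)/d_i, a_{i+1} = floor((a_0 + m_{i+1})/d_{i+1}):
  m_1 = 1*28 - 0 = 28, d_1 = (795 - 28^2)/1 = 11/1 = 11, a_1 = floor((28 + 28)/11) = 5.
  m_2 = 11*5 - 28 = 27, d_2 = (795 - 27^2)/11 = 66/11 = 6, a_2 = floor((28 + 27)/6) = 9.
  m_3 = 6*9 - 27 = 27, d_3 = (795 - 27^2)/6 = 66/6 = 11, a_3 = floor((28 + 27)/11) = 5.
  m_4 = 11*5 - 27 = 28, d_4 = (795 - 28^2)/11 = 11/11 = 1, a_4 = floor((28 + 28)/1) = 56.
  m_5 = 1*56 - 28 = 28, d_5 = (795 - 28^2)/1 = 11/1 = 11: (m_5, d_5) = (m_1, d_1) = (28, 11), so from here the quotients repeat a_1, ..., a_4; the period length is 4.
So sqrt(795) = [28; (5, 9, 5, 56)] with period length k = 4.
k is even, so the fundamental solution of x^2 - 795y^2 = 1 is (p_{k-1}, q_{k-1}) = (p_3, q_3); compute convergents through index 3.
Convergents (p_i = a_i*p_{i-1} + p_{i-2}, q_i = a_i*q_{i-1} + q_{i-2} with p_{-2}=0, p_{-1}=1, q_{-2}=1, q_{-1}=0):
  i=0: a_0=28, p_0 = 28*1 + 0 = 28, q_0 = 28*0 + 1 = 1.
  i=1: a_1=5, p_1 = 5*28 + 1 = 141, q_1 = 5*1 + 0 = 5.
  i=2: a_2=9, p_2 = 9*141 + 28 = 1297, q_2 = 9*5 + 1 = 46.
  i=3: a_3=5, p_3 = 5*1297 + 141 = 6626, q_3 = 5*46 + 5 = 235.
Check: 6626^2 - 795*235^2 = 43903876 - 43903875 = 1, so (x, y) = (6626, 235) solves the equation, and by the theorem it is the least positive solution.

(x, y) = (6626, 235)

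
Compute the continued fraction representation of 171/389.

[0; 2, 3, 1, 1, 1, 3, 4]

Run the Euclidean algorithm on 171 and 389; the successive quotients are the partial quotients a_0, a_1, ... (each step inverts the fractional part left over by the previous one):
  171 = 0*389 + 171, so a_0 = 0.
  389 = 2*171 + 47, so a_1 = 2.
  171 = 3*47 + 30, so a_2 = 3.
  47 = 1*30 + 17, so a_3 = 1.
  30 = 1*17 + 13, so a_4 = 1.
  17 = 1*13 + 4, so a_5 = 1.
  13 = 3*4 + 1, so a_6 = 3.
  4 = 4*1 + 0, so a_7 = 4.
The remainder reaches 0 after 8 divisions, so the expansion has 8 partial quotients, read off in order.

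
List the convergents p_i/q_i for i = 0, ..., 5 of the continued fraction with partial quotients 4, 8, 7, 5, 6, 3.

Using the convergent recurrence p_i = a_i*p_{i-1} + p_{i-2}, q_i = a_i*q_{i-1} + q_{i-2} with p_{-2}=0, p_{-1}=1, q_{-2}=1, q_{-1}=0:
  i=0: a_0=4, p_0 = 4*1 + 0 = 4, q_0 = 4*0 + 1 = 1.
  i=1: a_1=8, p_1 = 8*4 + 1 = 33, q_1 = 8*1 + 0 = 8.
  i=2: a_2=7, p_2 = 7*33 + 4 = 235, q_2 = 7*8 + 1 = 57.
  i=3: a_3=5, p_3 = 5*235 + 33 = 1208, q_3 = 5*57 + 8 = 293.
  i=4: a_4=6, p_4 = 6*1208 + 235 = 7483, q_4 = 6*293 + 57 = 1815.
  i=5: a_5=3, p_5 = 3*7483 + 1208 = 23657, q_5 = 3*1815 + 293 = 5738.

4/1, 33/8, 235/57, 1208/293, 7483/1815, 23657/5738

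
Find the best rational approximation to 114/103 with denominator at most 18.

10/9

Expand x = 114/103 as a continued fraction with the Euclidean algorithm:
  114 = 1*103 + 11, so a_0 = 1.
  103 = 9*11 + 4, so a_1 = 9.
  11 = 2*4 + 3, so a_2 = 2.
  4 = 1*3 + 1, so a_3 = 1.
  3 = 3*1 + 0, so a_4 = 3.
so x = [1; 9, 2, 1, 3].
Convergents (p_i = a_i*p_{i-1} + p_{i-2}, q_i = a_i*q_{i-1} + q_{i-2} with p_{-2}=0, p_{-1}=1, q_{-2}=1, q_{-1}=0), until the denominator exceeds 18:
  i=0: a_0=1, p_0 = 1*1 + 0 = 1, q_0 = 1*0 + 1 = 1.
  i=1: a_1=9, p_1 = 9*1 + 1 = 10, q_1 = 9*1 + 0 = 9.
  i=2: a_2=2, p_2 = 2*10 + 1 = 21, q_2 = 2*9 + 1 = 19.
q_2 = 19 > 18, so the last convergent with denominator <= 18 is p_1/q_1 = 10/9.
The closest fraction with denominator <= 18 is either p_1/q_1 or the intermediate fraction (k*p_1 + p_0)/(k*q_1 + q_0) with the largest k >= 1 whose denominator stays <= 18; these approach x as k grows, and every other convergent or intermediate fraction in range is farther away.
Largest k: floor((18 - q_0)/q_1) = floor((18 - 1)/9) = 1.
That gives (1*10 + 1)/(1*9 + 1) = 11/10.
Compare the errors: |x - 10/9| = |114*9 - 10*103|/(103*9) = 4/927, and |x - 11/10| = |114*10 - 11*103|/(103*10) = 7/1030.
Cross-multiplying, 4*1030 = 4120 < 6489 = 7*927, so 4/927 is smaller: the convergent 10/9 is closer to x than 11/10.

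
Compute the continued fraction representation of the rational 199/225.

Run the Euclidean algorithm on 199 and 225; the successive quotients are the partial quotients a_0, a_1, ... (each step inverts the fractional part left over by the previous one):
  199 = 0*225 + 199, so a_0 = 0.
  225 = 1*199 + 26, so a_1 = 1.
  199 = 7*26 + 17, so a_2 = 7.
  26 = 1*17 + 9, so a_3 = 1.
  17 = 1*9 + 8, so a_4 = 1.
  9 = 1*8 + 1, so a_5 = 1.
  8 = 8*1 + 0, so a_6 = 8.
The remainder reaches 0 after 7 divisions, so the expansion has 7 partial quotients, read off in order.

[0; 1, 7, 1, 1, 1, 8]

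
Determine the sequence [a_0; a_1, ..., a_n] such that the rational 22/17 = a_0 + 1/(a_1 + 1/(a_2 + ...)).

Run the Euclidean algorithm on 22 and 17; the successive quotients are the partial quotients a_0, a_1, ... (each step inverts the fractional part left over by the previous one):
  22 = 1*17 + 5, so a_0 = 1.
  17 = 3*5 + 2, so a_1 = 3.
  5 = 2*2 + 1, so a_2 = 2.
  2 = 2*1 + 0, so a_3 = 2.
The remainder reaches 0 after 4 divisions, so the expansion has 4 partial quotients, read off in order.

[1; 3, 2, 2]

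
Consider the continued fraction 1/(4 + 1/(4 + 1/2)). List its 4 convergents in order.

Using the convergent recurrence p_i = a_i*p_{i-1} + p_{i-2}, q_i = a_i*q_{i-1} + q_{i-2} with p_{-2}=0, p_{-1}=1, q_{-2}=1, q_{-1}=0:
  i=0: a_0=0, p_0 = 0*1 + 0 = 0, q_0 = 0*0 + 1 = 1.
  i=1: a_1=4, p_1 = 4*0 + 1 = 1, q_1 = 4*1 + 0 = 4.
  i=2: a_2=4, p_2 = 4*1 + 0 = 4, q_2 = 4*4 + 1 = 17.
  i=3: a_3=2, p_3 = 2*4 + 1 = 9, q_3 = 2*17 + 4 = 38.

0/1, 1/4, 4/17, 9/38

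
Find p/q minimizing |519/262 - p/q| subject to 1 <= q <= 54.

103/52

Expand x = 519/262 as a continued fraction with the Euclidean algorithm:
  519 = 1*262 + 257, so a_0 = 1.
  262 = 1*257 + 5, so a_1 = 1.
  257 = 51*5 + 2, so a_2 = 51.
  5 = 2*2 + 1, so a_3 = 2.
  2 = 2*1 + 0, so a_4 = 2.
so x = [1; 1, 51, 2, 2].
Convergents (p_i = a_i*p_{i-1} + p_{i-2}, q_i = a_i*q_{i-1} + q_{i-2} with p_{-2}=0, p_{-1}=1, q_{-2}=1, q_{-1}=0), until the denominator exceeds 54:
  i=0: a_0=1, p_0 = 1*1 + 0 = 1, q_0 = 1*0 + 1 = 1.
  i=1: a_1=1, p_1 = 1*1 + 1 = 2, q_1 = 1*1 + 0 = 1.
  i=2: a_2=51, p_2 = 51*2 + 1 = 103, q_2 = 51*1 + 1 = 52.
  i=3: a_3=2, p_3 = 2*103 + 2 = 208, q_3 = 2*52 + 1 = 105.
q_3 = 105 > 54, so the last convergent with denominator <= 54 is p_2/q_2 = 103/52.
The closest fraction with denominator <= 54 is either p_2/q_2 or the intermediate fraction (k*p_2 + p_1)/(k*q_2 + q_1) with the largest k >= 1 whose denominator stays <= 54; these approach x as k grows, and every other convergent or intermediate fraction in range is farther away.
Largest k: floor((54 - q_1)/q_2) = floor((54 - 1)/52) = 1.
That gives (1*103 + 2)/(1*52 + 1) = 105/53.
Compare the errors: |x - 103/52| = |519*52 - 103*262|/(262*52) = 2/13624, and |x - 105/53| = |519*53 - 105*262|/(262*53) = 3/13886.
Cross-multiplying, 2*13886 = 27772 < 40872 = 3*13624, so 2/13624 is smaller: the convergent 103/52 is closer to x than 105/53.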